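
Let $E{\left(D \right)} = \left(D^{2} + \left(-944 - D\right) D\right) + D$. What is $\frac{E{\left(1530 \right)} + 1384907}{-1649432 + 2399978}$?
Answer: $- \frac{57883}{750546} \approx -0.077121$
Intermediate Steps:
$E{\left(D \right)} = D + D^{2} + D \left(-944 - D\right)$ ($E{\left(D \right)} = \left(D^{2} + D \left(-944 - D\right)\right) + D = D + D^{2} + D \left(-944 - D\right)$)
$\frac{E{\left(1530 \right)} + 1384907}{-1649432 + 2399978} = \frac{\left(-943\right) 1530 + 1384907}{-1649432 + 2399978} = \frac{-1442790 + 1384907}{750546} = \left(-57883\right) \frac{1}{750546} = - \frac{57883}{750546}$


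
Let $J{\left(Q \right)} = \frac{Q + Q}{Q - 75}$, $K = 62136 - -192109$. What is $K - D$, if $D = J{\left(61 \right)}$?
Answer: $\frac{1779776}{7} \approx 2.5425 \cdot 10^{5}$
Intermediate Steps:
$K = 254245$ ($K = 62136 + 192109 = 254245$)
$J{\left(Q \right)} = \frac{2 Q}{-75 + Q}$
$D = - \frac{61}{7}$ ($D = 2 \cdot 61 \frac{1}{-75 + 61} = 2 \cdot 61 \frac{1}{-14} = 2 \cdot 61 \left(- \frac{1}{14}\right) = - \frac{61}{7} \approx -8.7143$)
$K - D = 254245 - - \frac{61}{7} = 254245 + \frac{61}{7} = \frac{1779776}{7}$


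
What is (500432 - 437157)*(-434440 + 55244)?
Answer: -23993626900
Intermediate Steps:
(500432 - 437157)*(-434440 + 55244) = 63275*(-379196) = -23993626900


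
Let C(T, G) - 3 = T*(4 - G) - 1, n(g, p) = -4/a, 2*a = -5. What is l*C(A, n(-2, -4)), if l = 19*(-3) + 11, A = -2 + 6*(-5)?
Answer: 17204/5 ≈ 3440.8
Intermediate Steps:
a = -5/2 (a = (1/2)*(-5) = -5/2 ≈ -2.5000)
n(g, p) = 8/5 (n(g, p) = -4/(-5/2) = -4*(-2/5) = 8/5)
A = -32 (A = -2 - 30 = -32)
C(T, G) = 2 + T*(4 - G) (C(T, G) = 3 + (T*(4 - G) - 1) = 3 + (-1 + T*(4 - G)) = 2 + T*(4 - G))
l = -46 (l = -57 + 11 = -46)
l*C(A, n(-2, -4)) = -46*(2 + 4*(-32) - 1*8/5*(-32)) = -46*(2 - 128 + 256/5) = -46*(-374/5) = 17204/5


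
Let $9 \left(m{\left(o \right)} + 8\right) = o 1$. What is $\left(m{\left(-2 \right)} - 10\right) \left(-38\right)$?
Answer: $\frac{6232}{9} \approx 692.44$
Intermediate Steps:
$m{\left(o \right)} = -8 + \frac{o}{9}$ ($m{\left(o \right)} = -8 + \frac{o 1}{9} = -8 + \frac{o}{9}$)
$\left(m{\left(-2 \right)} - 10\right) \left(-38\right) = \left(\left(-8 + \frac{1}{9} \left(-2\right)\right) - 10\right) \left(-38\right) = \left(\left(-8 - \frac{2}{9}\right) - 10\right) \left(-38\right) = \left(- \frac{74}{9} - 10\right) \left(-38\right) = \left(- \frac{164}{9}\right) \left(-38\right) = \frac{6232}{9}$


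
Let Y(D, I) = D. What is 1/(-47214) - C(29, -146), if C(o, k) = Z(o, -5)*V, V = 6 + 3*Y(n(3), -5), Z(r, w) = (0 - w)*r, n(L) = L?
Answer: -102690451/47214 ≈ -2175.0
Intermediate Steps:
Z(r, w) = -r*w (Z(r, w) = (-w)*r = -r*w)
V = 15 (V = 6 + 3*3 = 6 + 9 = 15)
C(o, k) = 75*o (C(o, k) = -1*o*(-5)*15 = (5*o)*15 = 75*o)
1/(-47214) - C(29, -146) = 1/(-47214) - 75*29 = -1/47214 - 1*2175 = -1/47214 - 2175 = -102690451/47214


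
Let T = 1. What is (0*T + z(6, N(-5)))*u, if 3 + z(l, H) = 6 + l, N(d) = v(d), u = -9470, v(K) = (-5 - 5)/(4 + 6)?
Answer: -85230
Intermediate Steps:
v(K) = -1 (v(K) = -10/10 = -10*1/10 = -1)
N(d) = -1
z(l, H) = 3 + l (z(l, H) = -3 + (6 + l) = 3 + l)
(0*T + z(6, N(-5)))*u = (0*1 + (3 + 6))*(-9470) = (0 + 9)*(-9470) = 9*(-9470) = -85230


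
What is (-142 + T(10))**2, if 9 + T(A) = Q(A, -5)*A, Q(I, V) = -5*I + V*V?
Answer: 160801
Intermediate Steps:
Q(I, V) = V**2 - 5*I (Q(I, V) = -5*I + V**2 = V**2 - 5*I)
T(A) = -9 + A*(25 - 5*A) (T(A) = -9 + ((-5)**2 - 5*A)*A = -9 + (25 - 5*A)*A = -9 + A*(25 - 5*A))
(-142 + T(10))**2 = (-142 + (-9 - 5*10*(-5 + 10)))**2 = (-142 + (-9 - 5*10*5))**2 = (-142 + (-9 - 250))**2 = (-142 - 259)**2 = (-401)**2 = 160801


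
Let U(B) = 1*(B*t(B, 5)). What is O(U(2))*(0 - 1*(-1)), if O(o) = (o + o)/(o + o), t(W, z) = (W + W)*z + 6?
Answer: 1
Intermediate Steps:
t(W, z) = 6 + 2*W*z (t(W, z) = (2*W)*z + 6 = 2*W*z + 6 = 6 + 2*W*z)
U(B) = B*(6 + 10*B) (U(B) = 1*(B*(6 + 2*B*5)) = 1*(B*(6 + 10*B)) = B*(6 + 10*B))
O(o) = 1 (O(o) = (2*o)/((2*o)) = (2*o)*(1/(2*o)) = 1)
O(U(2))*(0 - 1*(-1)) = 1*(0 - 1*(-1)) = 1*(0 + 1) = 1*1 = 1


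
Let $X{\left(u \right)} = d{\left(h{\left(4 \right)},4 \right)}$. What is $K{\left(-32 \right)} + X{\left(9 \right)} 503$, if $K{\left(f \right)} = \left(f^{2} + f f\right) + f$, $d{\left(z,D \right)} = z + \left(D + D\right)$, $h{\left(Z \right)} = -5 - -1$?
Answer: $4028$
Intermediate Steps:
$h{\left(Z \right)} = -4$ ($h{\left(Z \right)} = -5 + 1 = -4$)
$d{\left(z,D \right)} = z + 2 D$
$X{\left(u \right)} = 4$ ($X{\left(u \right)} = -4 + 2 \cdot 4 = -4 + 8 = 4$)
$K{\left(f \right)} = f + 2 f^{2}$ ($K{\left(f \right)} = \left(f^{2} + f^{2}\right) + f = 2 f^{2} + f = f + 2 f^{2}$)
$K{\left(-32 \right)} + X{\left(9 \right)} 503 = - 32 \left(1 + 2 \left(-32\right)\right) + 4 \cdot 503 = - 32 \left(1 - 64\right) + 2012 = \left(-32\right) \left(-63\right) + 2012 = 2016 + 2012 = 4028$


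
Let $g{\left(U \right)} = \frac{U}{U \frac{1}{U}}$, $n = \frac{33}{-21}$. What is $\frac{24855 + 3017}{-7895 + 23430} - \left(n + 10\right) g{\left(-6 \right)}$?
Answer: $\frac{438038}{8365} \approx 52.366$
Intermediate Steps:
$n = - \frac{11}{7}$ ($n = 33 \left(- \frac{1}{21}\right) = - \frac{11}{7} \approx -1.5714$)
$g{\left(U \right)} = U$ ($g{\left(U \right)} = \frac{U}{1} = U 1 = U$)
$\frac{24855 + 3017}{-7895 + 23430} - \left(n + 10\right) g{\left(-6 \right)} = \frac{24855 + 3017}{-7895 + 23430} - \left(- \frac{11}{7} + 10\right) \left(-6\right) = \frac{27872}{15535} - \frac{59}{7} \left(-6\right) = 27872 \cdot \frac{1}{15535} - - \frac{354}{7} = \frac{2144}{1195} + \frac{354}{7} = \frac{438038}{8365}$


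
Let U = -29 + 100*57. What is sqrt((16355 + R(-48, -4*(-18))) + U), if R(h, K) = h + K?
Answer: 105*sqrt(2) ≈ 148.49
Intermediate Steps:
R(h, K) = K + h
U = 5671 (U = -29 + 5700 = 5671)
sqrt((16355 + R(-48, -4*(-18))) + U) = sqrt((16355 + (-4*(-18) - 48)) + 5671) = sqrt((16355 + (72 - 48)) + 5671) = sqrt((16355 + 24) + 5671) = sqrt(16379 + 5671) = sqrt(22050) = 105*sqrt(2)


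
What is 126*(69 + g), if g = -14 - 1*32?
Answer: 2898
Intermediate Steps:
g = -46 (g = -14 - 32 = -46)
126*(69 + g) = 126*(69 - 46) = 126*23 = 2898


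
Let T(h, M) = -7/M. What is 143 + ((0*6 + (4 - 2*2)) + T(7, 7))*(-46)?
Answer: 189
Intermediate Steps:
143 + ((0*6 + (4 - 2*2)) + T(7, 7))*(-46) = 143 + ((0*6 + (4 - 2*2)) - 7/7)*(-46) = 143 + ((0 + (4 - 4)) - 7*⅐)*(-46) = 143 + ((0 + 0) - 1)*(-46) = 143 + (0 - 1)*(-46) = 143 - 1*(-46) = 143 + 46 = 189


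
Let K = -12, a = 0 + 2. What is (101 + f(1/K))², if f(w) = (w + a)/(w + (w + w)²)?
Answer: 17689/4 ≈ 4422.3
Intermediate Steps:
a = 2
f(w) = (2 + w)/(w + 4*w²) (f(w) = (w + 2)/(w + (w + w)²) = (2 + w)/(w + (2*w)²) = (2 + w)/(w + 4*w²))
(101 + f(1/K))² = (101 + (2 + 1/(-12))/((1/(-12))*(1 + 4/(-12))))² = (101 + (2 - 1/12)/((-1/12)*(1 + 4*(-1/12))))² = (101 - 12*23/12/(1 - ⅓))² = (101 - 12*23/12/⅔)² = (101 - 12*3/2*23/12)² = (101 - 69/2)² = (133/2)² = 17689/4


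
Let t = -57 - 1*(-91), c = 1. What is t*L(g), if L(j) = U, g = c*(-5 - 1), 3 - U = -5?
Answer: 272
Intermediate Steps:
U = 8 (U = 3 - 1*(-5) = 3 + 5 = 8)
g = -6 (g = 1*(-5 - 1) = 1*(-6) = -6)
L(j) = 8
t = 34 (t = -57 + 91 = 34)
t*L(g) = 34*8 = 272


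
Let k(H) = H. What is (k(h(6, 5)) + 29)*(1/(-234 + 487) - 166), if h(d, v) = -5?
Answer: -1007928/253 ≈ -3983.9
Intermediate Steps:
(k(h(6, 5)) + 29)*(1/(-234 + 487) - 166) = (-5 + 29)*(1/(-234 + 487) - 166) = 24*(1/253 - 166) = 24*(-41997/253) = -1007928/253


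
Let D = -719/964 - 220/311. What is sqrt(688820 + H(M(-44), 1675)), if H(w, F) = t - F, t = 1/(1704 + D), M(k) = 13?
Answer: sqrt(179028152886795246383613)/510430327 ≈ 828.94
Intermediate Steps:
D = -435689/299804 (D = -719*1/964 - 220*1/311 = -719/964 - 220/311 = -435689/299804 ≈ -1.4532)
t = 299804/510430327 (t = 1/(1704 - 435689/299804) = 1/(510430327/299804) = 299804/510430327 ≈ 0.00058736)
H(w, F) = 299804/510430327 - F
sqrt(688820 + H(M(-44), 1675)) = sqrt(688820 + (299804/510430327 - 1*1675)) = sqrt(688820 + (299804/510430327 - 1675)) = sqrt(688820 - 854970497921/510430327) = sqrt(350739647346219/510430327) = sqrt(179028152886795246383613)/510430327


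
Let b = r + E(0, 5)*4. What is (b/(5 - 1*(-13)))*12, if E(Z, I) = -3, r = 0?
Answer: -8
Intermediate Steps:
b = -12 (b = 0 - 3*4 = 0 - 12 = -12)
(b/(5 - 1*(-13)))*12 = -12/(5 - 1*(-13))*12 = -12/(5 + 13)*12 = -12/18*12 = -12*1/18*12 = -⅔*12 = -8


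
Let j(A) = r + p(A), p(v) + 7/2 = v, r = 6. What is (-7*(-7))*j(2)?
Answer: 441/2 ≈ 220.50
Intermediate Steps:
p(v) = -7/2 + v
j(A) = 5/2 + A (j(A) = 6 + (-7/2 + A) = 5/2 + A)
(-7*(-7))*j(2) = (-7*(-7))*(5/2 + 2) = 49*(9/2) = 441/2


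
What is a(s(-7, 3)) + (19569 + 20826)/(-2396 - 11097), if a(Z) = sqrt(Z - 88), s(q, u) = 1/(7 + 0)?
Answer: -40395/13493 + I*sqrt(4305)/7 ≈ -2.9938 + 9.3732*I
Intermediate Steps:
s(q, u) = 1/7
a(Z) = sqrt(-88 + Z)
a(s(-7, 3)) + (19569 + 20826)/(-2396 - 11097) = sqrt(-88 + 1/7) + (19569 + 20826)/(-2396 - 11097) = sqrt(-615/7) + 40395/(-13493) = I*sqrt(4305)/7 + 40395*(-1/13493) = I*sqrt(4305)/7 - 40395/13493 = -40395/13493 + I*sqrt(4305)/7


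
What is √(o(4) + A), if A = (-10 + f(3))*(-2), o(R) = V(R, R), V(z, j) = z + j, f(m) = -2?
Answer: 4*√2 ≈ 5.6569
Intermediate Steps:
V(z, j) = j + z
o(R) = 2*R (o(R) = R + R = 2*R)
A = 24 (A = (-10 - 2)*(-2) = -12*(-2) = 24)
√(o(4) + A) = √(2*4 + 24) = √(8 + 24) = √32 = 4*√2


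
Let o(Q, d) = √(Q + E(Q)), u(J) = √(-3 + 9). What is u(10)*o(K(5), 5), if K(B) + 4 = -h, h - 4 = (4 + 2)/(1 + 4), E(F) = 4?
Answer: 2*I*√195/5 ≈ 5.5857*I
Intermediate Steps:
h = 26/5 (h = 4 + (4 + 2)/(1 + 4) = 4 + 6/5 = 26/5 ≈ 5.2000)
u(J) = √6
K(B) = -46/5 (K(B) = -4 - 1*26/5 = -4 - 26/5 = -46/5)
o(Q, d) = √(4 + Q) (o(Q, d) = √(Q + 4) = √(4 + Q))
u(10)*o(K(5), 5) = √6*√(4 - 46/5) = √6*√(-26/5) = √6*(I*√130/5) = 2*I*√195/5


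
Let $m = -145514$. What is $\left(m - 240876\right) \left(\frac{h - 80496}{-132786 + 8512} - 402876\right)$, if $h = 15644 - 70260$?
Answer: $\frac{9672670285013840}{62137} \approx 1.5567 \cdot 10^{11}$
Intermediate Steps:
$h = -54616$
$\left(m - 240876\right) \left(\frac{h - 80496}{-132786 + 8512} - 402876\right) = \left(-145514 - 240876\right) \left(\frac{-54616 - 80496}{-132786 + 8512} - 402876\right) = - 386390 \left(- \frac{135112}{-124274} - 402876\right) = - 386390 \left(\left(-135112\right) \left(- \frac{1}{124274}\right) - 402876\right) = - 386390 \left(\frac{67556}{62137} - 402876\right) = \left(-386390\right) \left(- \frac{25033438456}{62137}\right) = \frac{9672670285013840}{62137}$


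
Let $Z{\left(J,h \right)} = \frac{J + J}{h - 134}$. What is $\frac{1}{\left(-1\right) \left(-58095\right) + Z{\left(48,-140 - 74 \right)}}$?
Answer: $\frac{29}{1684747} \approx 1.7213 \cdot 10^{-5}$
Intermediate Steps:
$Z{\left(J,h \right)} = \frac{2 J}{-134 + h}$
$\frac{1}{\left(-1\right) \left(-58095\right) + Z{\left(48,-140 - 74 \right)}} = \frac{1}{\left(-1\right) \left(-58095\right) + 2 \cdot 48 \frac{1}{-134 - 214}} = \frac{1}{58095 + 2 \cdot 48 \frac{1}{-134 - 214}} = \frac{1}{58095 + 2 \cdot 48 \frac{1}{-348}} = \frac{1}{58095 + 2 \cdot 48 \left(- \frac{1}{348}\right)} = \frac{1}{58095 - \frac{8}{29}} = \frac{1}{\frac{1684747}{29}} = \frac{29}{1684747}$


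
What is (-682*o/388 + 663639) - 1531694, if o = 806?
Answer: -84338758/97 ≈ -8.6947e+5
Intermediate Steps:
(-682*o/388 + 663639) - 1531694 = (-549692/388 + 663639) - 1531694 = (-682*403/194 + 663639) - 1531694 = (-137423/97 + 663639) - 1531694 = 64235560/97 - 1531694 = -84338758/97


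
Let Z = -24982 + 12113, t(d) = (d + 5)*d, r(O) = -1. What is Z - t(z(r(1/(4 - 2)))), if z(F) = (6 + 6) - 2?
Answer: -13019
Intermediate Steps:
z(F) = 10 (z(F) = 12 - 2 = 10)
t(d) = d*(5 + d) (t(d) = (5 + d)*d = d*(5 + d))
Z = -12869
Z - t(z(r(1/(4 - 2)))) = -12869 - 10*(5 + 10) = -12869 - 10*15 = -12869 - 1*150 = -12869 - 150 = -13019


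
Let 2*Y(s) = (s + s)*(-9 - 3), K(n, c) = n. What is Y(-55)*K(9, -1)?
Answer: 5940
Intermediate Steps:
Y(s) = -12*s (Y(s) = ((s + s)*(-9 - 3))/2 = ((2*s)*(-12))/2 = (-24*s)/2 = -12*s)
Y(-55)*K(9, -1) = -12*(-55)*9 = 660*9 = 5940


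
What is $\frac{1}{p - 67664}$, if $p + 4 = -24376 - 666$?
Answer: $- \frac{1}{92710} \approx -1.0786 \cdot 10^{-5}$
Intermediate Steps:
$p = -25046$ ($p = -4 - 25042 = -25046$)
$\frac{1}{p - 67664} = \frac{1}{-25046 - 67664} = \frac{1}{-92710} = - \frac{1}{92710}$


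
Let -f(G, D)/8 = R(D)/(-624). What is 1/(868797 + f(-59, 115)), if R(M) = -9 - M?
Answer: 39/33883021 ≈ 1.1510e-6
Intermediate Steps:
f(G, D) = -3/26 - D/78 (f(G, D) = -8*(-9 - D)/(-624) = -8*(-9 - D)*(-1)/624 = -8*(3/208 + D/624) = -3/26 - D/78)
1/(868797 + f(-59, 115)) = 1/(868797 + (-3/26 - 1/78*115)) = 1/(868797 + (-3/26 - 115/78)) = 1/(868797 - 62/39) = 1/(33883021/39) = 39/33883021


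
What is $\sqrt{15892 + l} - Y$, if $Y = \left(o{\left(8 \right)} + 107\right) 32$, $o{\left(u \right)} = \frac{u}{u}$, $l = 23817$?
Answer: $-3456 + \sqrt{39709} \approx -3256.7$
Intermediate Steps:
$o{\left(u \right)} = 1$
$Y = 3456$ ($Y = \left(1 + 107\right) 32 = 108 \cdot 32 = 3456$)
$\sqrt{15892 + l} - Y = \sqrt{15892 + 23817} - 3456 = \sqrt{39709} - 3456 = -3456 + \sqrt{39709}$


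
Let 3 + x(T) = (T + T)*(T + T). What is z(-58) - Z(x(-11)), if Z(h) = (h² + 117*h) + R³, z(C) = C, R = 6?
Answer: -287912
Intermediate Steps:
x(T) = -3 + 4*T² (x(T) = -3 + (T + T)*(T + T) = -3 + (2*T)*(2*T) = -3 + 4*T²)
Z(h) = 216 + h² + 117*h (Z(h) = (h² + 117*h) + 6³ = (h² + 117*h) + 216 = 216 + h² + 117*h)
z(-58) - Z(x(-11)) = -58 - (216 + (-3 + 4*(-11)²)² + 117*(-3 + 4*(-11)²)) = -58 - (216 + (-3 + 4*121)² + 117*(-3 + 4*121)) = -58 - (216 + (-3 + 484)² + 117*(-3 + 484)) = -58 - (216 + 481² + 117*481) = -58 - (216 + 231361 + 56277) = -58 - 1*287854 = -58 - 287854 = -287912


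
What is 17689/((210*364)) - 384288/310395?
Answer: -32495779/32281080 ≈ -1.0067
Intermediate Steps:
17689/((210*364)) - 384288/310395 = 17689/76440 - 384288*1/310395 = 17689*(1/76440) - 128096/103465 = 361/1560 - 128096/103465 = -32495779/32281080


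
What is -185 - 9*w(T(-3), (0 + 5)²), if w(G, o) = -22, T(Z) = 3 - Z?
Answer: 13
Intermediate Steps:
-185 - 9*w(T(-3), (0 + 5)²) = -185 - 9*(-22) = -185 + 198 = 13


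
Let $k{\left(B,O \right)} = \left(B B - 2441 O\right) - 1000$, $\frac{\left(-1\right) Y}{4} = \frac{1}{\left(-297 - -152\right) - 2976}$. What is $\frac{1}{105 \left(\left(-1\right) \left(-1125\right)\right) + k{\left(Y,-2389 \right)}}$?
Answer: $\frac{9740641}{57943897860050} \approx 1.681 \cdot 10^{-7}$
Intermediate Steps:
$Y = \frac{4}{3121}$ ($Y = - \frac{4}{\left(-297 - -152\right) - 2976} = - \frac{4}{\left(-297 + 152\right) - 2976} = - \frac{4}{-145 - 2976} = - \frac{4}{-3121} = \left(-4\right) \left(- \frac{1}{3121}\right) = \frac{4}{3121} \approx 0.0012816$)
$k{\left(B,O \right)} = -1000 + B^{2} - 2441 O$ ($k{\left(B,O \right)} = \left(B^{2} - 2441 O\right) - 1000 = -1000 + B^{2} - 2441 O$)
$\frac{1}{105 \left(\left(-1\right) \left(-1125\right)\right) + k{\left(Y,-2389 \right)}} = \frac{1}{105 \left(\left(-1\right) \left(-1125\right)\right) - \left(-5830549 - \frac{16}{9740641}\right)} = \frac{1}{105 \cdot 1125 + \left(-1000 + \frac{16}{9740641} + 5831549\right)} = \frac{1}{118125 + \frac{56793284641925}{9740641}} = \frac{1}{\frac{57943897860050}{9740641}} = \frac{9740641}{57943897860050}$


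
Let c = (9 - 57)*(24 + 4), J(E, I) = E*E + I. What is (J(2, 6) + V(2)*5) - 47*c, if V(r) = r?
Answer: 63188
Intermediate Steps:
J(E, I) = I + E² (J(E, I) = E² + I = I + E²)
c = -1344 (c = -48*28 = -1344)
(J(2, 6) + V(2)*5) - 47*c = ((6 + 2²) + 2*5) - 47*(-1344) = ((6 + 4) + 10) + 63168 = (10 + 10) + 63168 = 20 + 63168 = 63188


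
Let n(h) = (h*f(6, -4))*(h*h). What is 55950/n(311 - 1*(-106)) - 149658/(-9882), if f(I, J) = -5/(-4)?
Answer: 66990125077/4423214493 ≈ 15.145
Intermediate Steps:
f(I, J) = 5/4 (f(I, J) = -5*(-¼) = 5/4)
n(h) = 5*h³/4 (n(h) = (h*(5/4))*(h*h) = (5*h/4)*h² = 5*h³/4)
55950/n(311 - 1*(-106)) - 149658/(-9882) = 55950/((5*(311 - 1*(-106))³/4)) - 149658/(-9882) = 55950/((5*(311 + 106)³/4)) - 149658*(-1/9882) = 55950/(((5/4)*417³)) + 24943/1647 = 55950/(((5/4)*72511713)) + 24943/1647 = 55950/(362558565/4) + 24943/1647 = 55950*(4/362558565) + 24943/1647 = 14920/24170571 + 24943/1647 = 66990125077/4423214493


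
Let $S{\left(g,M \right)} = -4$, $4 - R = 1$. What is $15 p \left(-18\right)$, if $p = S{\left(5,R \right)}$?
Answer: $1080$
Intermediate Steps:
$R = 3$ ($R = 4 - 1 = 3$)
$p = -4$
$15 p \left(-18\right) = 15 \left(-4\right) \left(-18\right) = \left(-60\right) \left(-18\right) = 1080$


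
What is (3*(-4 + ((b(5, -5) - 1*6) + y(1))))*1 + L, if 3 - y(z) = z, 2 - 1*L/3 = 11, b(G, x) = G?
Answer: -36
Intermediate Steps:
L = -27 (L = 6 - 3*11 = 6 - 33 = -27)
y(z) = 3 - z
(3*(-4 + ((b(5, -5) - 1*6) + y(1))))*1 + L = (3*(-4 + ((5 - 1*6) + (3 - 1*1))))*1 - 27 = (3*(-4 + ((5 - 6) + (3 - 1))))*1 - 27 = (3*(-4 + (-1 + 2)))*1 - 27 = (3*(-4 + 1))*1 - 27 = (3*(-3))*1 - 27 = -9*1 - 27 = -9 - 27 = -36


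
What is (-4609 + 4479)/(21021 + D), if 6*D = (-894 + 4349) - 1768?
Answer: -780/127813 ≈ -0.0061027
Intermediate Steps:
D = 1687/6 (D = ((-894 + 4349) - 1768)/6 = (3455 - 1768)/6 = (⅙)*1687 = 1687/6 ≈ 281.17)
(-4609 + 4479)/(21021 + D) = (-4609 + 4479)/(21021 + 1687/6) = -130/127813/6 = -130*6/127813 = -780/127813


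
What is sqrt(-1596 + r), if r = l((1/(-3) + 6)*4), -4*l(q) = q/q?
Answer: I*sqrt(6385)/2 ≈ 39.953*I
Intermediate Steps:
l(q) = -1/4 (l(q) = -q/(4*q) = -1/4*1 = -1/4)
r = -1/4 ≈ -0.25000
sqrt(-1596 + r) = sqrt(-1596 - 1/4) = sqrt(-6385/4) = I*sqrt(6385)/2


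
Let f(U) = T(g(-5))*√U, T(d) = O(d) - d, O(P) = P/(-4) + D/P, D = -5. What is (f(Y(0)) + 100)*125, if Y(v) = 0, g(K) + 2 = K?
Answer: 12500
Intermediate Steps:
g(K) = -2 + K
O(P) = -5/P - P/4 (O(P) = P/(-4) - 5/P = P*(-¼) - 5/P = -P/4 - 5/P = -5/P - P/4)
T(d) = -5/d - 5*d/4 (T(d) = (-5/d - d/4) - d = -5/d - 5*d/4)
f(U) = 265*√U/28 (f(U) = (-5/(-2 - 5) - 5*(-2 - 5)/4)*√U = (-5/(-7) - 5/4*(-7))*√U = (-5*(-⅐) + 35/4)*√U = (5/7 + 35/4)*√U = 265*√U/28)
(f(Y(0)) + 100)*125 = (265*√0/28 + 100)*125 = ((265/28)*0 + 100)*125 = (0 + 100)*125 = 100*125 = 12500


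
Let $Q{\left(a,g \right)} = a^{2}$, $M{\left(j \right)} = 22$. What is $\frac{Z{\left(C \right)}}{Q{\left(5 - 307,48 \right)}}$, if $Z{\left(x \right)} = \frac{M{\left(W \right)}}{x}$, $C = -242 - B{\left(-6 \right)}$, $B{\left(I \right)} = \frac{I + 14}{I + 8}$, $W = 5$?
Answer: $- \frac{11}{11218092} \approx -9.8056 \cdot 10^{-7}$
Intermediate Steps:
$B{\left(I \right)} = \frac{14 + I}{8 + I}$
$C = -246$ ($C = -242 - \frac{14 - 6}{8 - 6} = -242 - \frac{1}{2} \cdot 8 = -242 - 4 = -246$)
$Z{\left(x \right)} = \frac{22}{x}$
$\frac{Z{\left(C \right)}}{Q{\left(5 - 307,48 \right)}} = \frac{22 \frac{1}{-246}}{\left(5 - 307\right)^{2}} = \frac{22 \left(- \frac{1}{246}\right)}{\left(5 - 307\right)^{2}} = - \frac{11}{123 \left(-302\right)^{2}} = - \frac{11}{123 \cdot 91204} = \left(- \frac{11}{123}\right) \frac{1}{91204} = - \frac{11}{11218092}$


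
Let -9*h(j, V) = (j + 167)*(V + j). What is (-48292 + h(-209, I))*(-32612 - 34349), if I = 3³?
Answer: 9871658464/3 ≈ 3.2906e+9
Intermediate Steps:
I = 27
h(j, V) = -(167 + j)*(V + j)/9 (h(j, V) = -(j + 167)*(V + j)/9 = -(167 + j)*(V + j)/9)
(-48292 + h(-209, I))*(-32612 - 34349) = (-48292 + (-167/9*27 - 167/9*(-209) - ⅑*(-209)² - ⅑*27*(-209)))*(-32612 - 34349) = (-48292 + (-501 + 34903/9 - ⅑*43681 + 627))*(-66961) = (-48292 + (-501 + 34903/9 - 43681/9 + 627))*(-66961) = (-48292 - 2548/3)*(-66961) = -147424/3*(-66961) = 9871658464/3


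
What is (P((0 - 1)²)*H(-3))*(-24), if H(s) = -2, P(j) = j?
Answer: 48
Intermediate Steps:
(P((0 - 1)²)*H(-3))*(-24) = ((0 - 1)²*(-2))*(-24) = ((-1)²*(-2))*(-24) = (1*(-2))*(-24) = -2*(-24) = 48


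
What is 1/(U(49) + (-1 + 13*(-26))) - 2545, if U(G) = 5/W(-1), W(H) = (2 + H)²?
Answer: -850031/334 ≈ -2545.0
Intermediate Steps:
U(G) = 5 (U(G) = 5/((2 - 1)²) = 5/(1²) = 5/1 = 5*1 = 5)
1/(U(49) + (-1 + 13*(-26))) - 2545 = 1/(5 + (-1 + 13*(-26))) - 2545 = 1/(5 + (-1 - 338)) - 2545 = 1/(5 - 339) - 2545 = 1/(-334) - 2545 = -1/334 - 2545 = -850031/334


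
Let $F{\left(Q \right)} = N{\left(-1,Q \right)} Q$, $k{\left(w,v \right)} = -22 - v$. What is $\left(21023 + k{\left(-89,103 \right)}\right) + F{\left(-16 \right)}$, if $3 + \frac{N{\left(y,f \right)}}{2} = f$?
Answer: $21506$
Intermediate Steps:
$N{\left(y,f \right)} = -6 + 2 f$
$F{\left(Q \right)} = Q \left(-6 + 2 Q\right)$ ($F{\left(Q \right)} = \left(-6 + 2 Q\right) Q = Q \left(-6 + 2 Q\right)$)
$\left(21023 + k{\left(-89,103 \right)}\right) + F{\left(-16 \right)} = \left(21023 - 125\right) + 2 \left(-16\right) \left(-3 - 16\right) = \left(21023 - 125\right) + 2 \left(-16\right) \left(-19\right) = \left(21023 - 125\right) + 608 = 20898 + 608 = 21506$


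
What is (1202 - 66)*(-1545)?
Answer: -1755120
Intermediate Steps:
(1202 - 66)*(-1545) = 1136*(-1545) = -1755120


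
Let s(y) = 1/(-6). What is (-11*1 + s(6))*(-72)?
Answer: 804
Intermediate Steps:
s(y) = -⅙
(-11*1 + s(6))*(-72) = (-11*1 - ⅙)*(-72) = (-11 - ⅙)*(-72) = -67/6*(-72) = 804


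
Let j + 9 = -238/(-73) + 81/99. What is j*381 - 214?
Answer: -1677554/803 ≈ -2089.1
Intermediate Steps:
j = -3952/803 (j = -9 + (-238/(-73) + 81/99) = -9 + (-238*(-1/73) + 81*(1/99)) = -9 + (238/73 + 9/11) = -9 + 3275/803 = -3952/803 ≈ -4.9215)
j*381 - 214 = -3952/803*381 - 214 = -1505712/803 - 214 = -1677554/803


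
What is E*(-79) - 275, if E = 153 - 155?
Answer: -117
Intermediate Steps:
E = -2
E*(-79) - 275 = -2*(-79) - 275 = 158 - 275 = -117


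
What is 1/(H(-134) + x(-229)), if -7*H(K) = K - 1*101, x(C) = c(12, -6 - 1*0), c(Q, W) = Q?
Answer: 7/319 ≈ 0.021944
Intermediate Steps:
x(C) = 12
H(K) = 101/7 - K/7 (H(K) = -(K - 1*101)/7 = -(K - 101)/7 = -(-101 + K)/7 = 101/7 - K/7)
1/(H(-134) + x(-229)) = 1/((101/7 - 1/7*(-134)) + 12) = 1/((101/7 + 134/7) + 12) = 1/(235/7 + 12) = 1/(319/7) = 7/319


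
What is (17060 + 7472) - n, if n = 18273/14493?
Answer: 118508001/4831 ≈ 24531.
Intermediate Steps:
n = 6091/4831 (n = 18273*(1/14493) = 6091/4831 ≈ 1.2608)
(17060 + 7472) - n = (17060 + 7472) - 1*6091/4831 = 24532 - 6091/4831 = 118508001/4831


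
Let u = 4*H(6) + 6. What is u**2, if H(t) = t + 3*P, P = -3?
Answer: 36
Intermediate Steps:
H(t) = -9 + t (H(t) = t + 3*(-3) = t - 9 = -9 + t)
u = -6 (u = 4*(-9 + 6) + 6 = 4*(-3) + 6 = -12 + 6 = -6)
u**2 = (-6)**2 = 36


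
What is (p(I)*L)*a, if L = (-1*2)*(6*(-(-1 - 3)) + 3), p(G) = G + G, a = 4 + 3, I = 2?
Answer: -1512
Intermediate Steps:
a = 7
p(G) = 2*G
L = -54 (L = -2*(6*(-1*(-4)) + 3) = -2*(6*4 + 3) = -2*(24 + 3) = -2*27 = -54)
(p(I)*L)*a = ((2*2)*(-54))*7 = (4*(-54))*7 = -216*7 = -1512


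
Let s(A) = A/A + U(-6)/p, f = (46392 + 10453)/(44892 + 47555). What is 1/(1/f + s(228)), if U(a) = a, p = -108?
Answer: 1023210/2744101 ≈ 0.37288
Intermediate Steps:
f = 56845/92447 ≈ 0.61489
s(A) = 19/18 (s(A) = A/A - 6/(-108) = 1 - 6*(-1/108) = 1 + 1/18 = 19/18)
1/(1/f + s(228)) = 1/(1/(56845/92447) + 19/18) = 1/(92447/56845 + 19/18) = 1/(2744101/1023210) = 1023210/2744101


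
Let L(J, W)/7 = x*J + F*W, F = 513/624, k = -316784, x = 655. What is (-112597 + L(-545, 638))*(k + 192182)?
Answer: 16896407809545/52 ≈ 3.2493e+11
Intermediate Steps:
F = 171/208 (F = 513*(1/624) = 171/208 ≈ 0.82211)
L(J, W) = 4585*J + 1197*W/208 (L(J, W) = 7*(655*J + 171*W/208) = 4585*J + 1197*W/208)
(-112597 + L(-545, 638))*(k + 192182) = (-112597 + (4585*(-545) + (1197/208)*638))*(-316784 + 192182) = (-112597 + (-2498825 + 381843/104))*(-124602) = (-112597 - 259495957/104)*(-124602) = -271206045/104*(-124602) = 16896407809545/52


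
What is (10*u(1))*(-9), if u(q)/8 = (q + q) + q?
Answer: -2160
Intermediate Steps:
u(q) = 24*q (u(q) = 8*((q + q) + q) = 8*(2*q + q) = 8*(3*q) = 24*q)
(10*u(1))*(-9) = (10*(24*1))*(-9) = (10*24)*(-9) = 240*(-9) = -2160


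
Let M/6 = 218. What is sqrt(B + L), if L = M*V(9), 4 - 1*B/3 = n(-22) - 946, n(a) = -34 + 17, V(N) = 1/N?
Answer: sqrt(27417)/3 ≈ 55.194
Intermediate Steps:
M = 1308 (M = 6*218 = 1308)
V(N) = 1/N
n(a) = -17
B = 2901 (B = 12 - 3*(-17 - 946) = 12 - 3*(-963) = 12 + 2889 = 2901)
L = 436/3 (L = 1308/9 = 1308*(1/9) = 436/3 ≈ 145.33)
sqrt(B + L) = sqrt(2901 + 436/3) = sqrt(9139/3) = sqrt(27417)/3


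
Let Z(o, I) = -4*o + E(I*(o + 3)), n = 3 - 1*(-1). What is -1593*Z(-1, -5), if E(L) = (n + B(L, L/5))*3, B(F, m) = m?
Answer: -15930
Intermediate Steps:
n = 4 (n = 3 + 1 = 4)
E(L) = 12 + 3*L/5 (E(L) = (4 + L/5)*3 = 12 + 3*L/5)
Z(o, I) = 12 - 4*o + 3*I*(3 + o)/5 (Z(o, I) = -4*o + (12 + 3*(I*(o + 3))/5) = -4*o + (12 + 3*(I*(3 + o))/5) = -4*o + (12 + 3*I*(3 + o)/5) = 12 - 4*o + 3*I*(3 + o)/5)
-1593*Z(-1, -5) = -1593*(12 - 4*(-1) + (⅗)*(-5)*(3 - 1)) = -1593*(12 + 4 + (⅗)*(-5)*2) = -1593*(12 + 4 - 6) = -1593*10 = -15930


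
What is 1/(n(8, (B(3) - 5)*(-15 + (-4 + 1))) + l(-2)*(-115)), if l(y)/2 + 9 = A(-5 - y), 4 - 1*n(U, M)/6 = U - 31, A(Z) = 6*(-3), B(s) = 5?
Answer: 1/6372 ≈ 0.00015694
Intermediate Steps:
A(Z) = -18
n(U, M) = 210 - 6*U (n(U, M) = 24 - 6*(U - 31) = 24 - 6*(-31 + U) = 24 + (186 - 6*U) = 210 - 6*U)
l(y) = -54 (l(y) = -18 + 2*(-18) = -18 - 36 = -54)
1/(n(8, (B(3) - 5)*(-15 + (-4 + 1))) + l(-2)*(-115)) = 1/((210 - 6*8) - 54*(-115)) = 1/((210 - 48) + 6210) = 1/(162 + 6210) = 1/6372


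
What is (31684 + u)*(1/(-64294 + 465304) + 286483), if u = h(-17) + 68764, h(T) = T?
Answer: 3845923053738387/133670 ≈ 2.8772e+10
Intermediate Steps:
u = 68747 (u = -17 + 68764 = 68747)
(31684 + u)*(1/(-64294 + 465304) + 286483) = (31684 + 68747)*(1/(-64294 + 465304) + 286483) = 100431*(1/401010 + 286483) = 100431*(114882547831/401010) = 3845923053738387/133670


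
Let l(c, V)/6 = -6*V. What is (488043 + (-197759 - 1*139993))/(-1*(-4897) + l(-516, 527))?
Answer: -150291/14075 ≈ -10.678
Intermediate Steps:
l(c, V) = -36*V (l(c, V) = 6*(-6*V) = -36*V)
(488043 + (-197759 - 1*139993))/(-1*(-4897) + l(-516, 527)) = (488043 + (-197759 - 1*139993))/(-1*(-4897) - 36*527) = (488043 + (-197759 - 139993))/(4897 - 18972) = (488043 - 337752)/(-14075) = 150291*(-1/14075) = -150291/14075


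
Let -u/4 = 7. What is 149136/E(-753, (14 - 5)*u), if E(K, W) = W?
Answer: -12428/21 ≈ -591.81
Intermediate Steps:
u = -28 (u = -4*7 = -28)
149136/E(-753, (14 - 5)*u) = 149136/(((14 - 5)*(-28))) = 149136/((9*(-28))) = 149136/(-252) = 149136*(-1/252) = -12428/21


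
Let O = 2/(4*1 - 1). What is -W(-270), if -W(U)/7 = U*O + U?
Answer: -3150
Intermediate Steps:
O = ⅔ (O = 2/(4 - 1) = 2/3 = 2*(⅓) = ⅔ ≈ 0.66667)
W(U) = -35*U/3 (W(U) = -7*(U*(⅔) + U) = -7*(2*U/3 + U) = -35*U/3)
-W(-270) = -(-35)*(-270)/3 = -1*3150 = -3150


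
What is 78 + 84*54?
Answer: 4614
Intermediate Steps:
78 + 84*54 = 78 + 4536 = 4614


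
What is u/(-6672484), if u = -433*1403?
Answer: 26413/290108 ≈ 0.091045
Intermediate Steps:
u = -607499
u/(-6672484) = -607499/(-6672484) = -607499*(-1/6672484) = 26413/290108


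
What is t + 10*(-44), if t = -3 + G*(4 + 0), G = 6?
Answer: -419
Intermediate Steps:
t = 21 (t = -3 + 6*(4 + 0) = -3 + 6*4 = -3 + 24 = 21)
t + 10*(-44) = 21 + 10*(-44) = 21 - 440 = -419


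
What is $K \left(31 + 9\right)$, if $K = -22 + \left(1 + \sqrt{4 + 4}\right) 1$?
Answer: $-840 + 80 \sqrt{2} \approx -726.86$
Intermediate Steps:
$K = -21 + 2 \sqrt{2}$ ($K = -22 + \left(1 + \sqrt{8}\right) 1 = -22 + \left(1 + 2 \sqrt{2}\right) 1 = -22 + \left(1 + 2 \sqrt{2}\right) = -21 + 2 \sqrt{2} \approx -18.172$)
$K \left(31 + 9\right) = \left(-21 + 2 \sqrt{2}\right) \left(31 + 9\right) = \left(-21 + 2 \sqrt{2}\right) 40 = -840 + 80 \sqrt{2}$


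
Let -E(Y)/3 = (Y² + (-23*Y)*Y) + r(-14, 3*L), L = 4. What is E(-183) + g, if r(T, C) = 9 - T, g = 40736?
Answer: 2250941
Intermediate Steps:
E(Y) = -69 + 66*Y² (E(Y) = -3*((Y² + (-23*Y)*Y) + (9 - 1*(-14))) = -3*((Y² - 23*Y²) + (9 + 14)) = -3*(-22*Y² + 23) = -3*(23 - 22*Y²) = -69 + 66*Y²)
E(-183) + g = (-69 + 66*(-183)²) + 40736 = (-69 + 66*33489) + 40736 = (-69 + 2210274) + 40736 = 2210205 + 40736 = 2250941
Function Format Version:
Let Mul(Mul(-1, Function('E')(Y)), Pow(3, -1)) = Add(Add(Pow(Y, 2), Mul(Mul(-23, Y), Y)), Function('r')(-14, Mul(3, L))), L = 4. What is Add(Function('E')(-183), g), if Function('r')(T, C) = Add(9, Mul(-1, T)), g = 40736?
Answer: 2250941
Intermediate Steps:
Function('E')(Y) = Add(-69, Mul(66, Pow(Y, 2))) (Function('E')(Y) = Mul(-3, Add(Add(Pow(Y, 2), Mul(Mul(-23, Y), Y)), Add(9, Mul(-1, -14)))) = Mul(-3, Add(Add(Pow(Y, 2), Mul(-23, Pow(Y, 2))), Add(9, 14))) = Mul(-3, Add(Mul(-22, Pow(Y, 2)), 23)) = Mul(-3, Add(23, Mul(-22, Pow(Y, 2)))) = Add(-69, Mul(66, Pow(Y, 2))))
Add(Function('E')(-183), g) = Add(Add(-69, Mul(66, Pow(-183, 2))), 40736) = Add(Add(-69, Mul(66, 33489)), 40736) = Add(Add(-69, 2210274), 40736) = Add(2210205, 40736) = 2250941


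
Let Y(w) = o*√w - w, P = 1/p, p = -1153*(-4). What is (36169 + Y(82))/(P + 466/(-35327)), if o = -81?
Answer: -5879587210788/2113865 + 13197178044*√82/2113865 ≈ -2.7249e+6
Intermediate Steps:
p = 4612
P = 1/4612 ≈ 0.00021683
Y(w) = -w - 81*√w (Y(w) = -81*√w - w = -w - 81*√w)
(36169 + Y(82))/(P + 466/(-35327)) = (36169 + (-1*82 - 81*√82))/(1/4612 + 466/(-35327)) = (36169 + (-82 - 81*√82))/(1/4612 + 466*(-1/35327)) = (36087 - 81*√82)/(1/4612 - 466/35327) = (36087 - 81*√82)/(-2113865/162928124) = (36087 - 81*√82)*(-162928124/2113865) = -5879587210788/2113865 + 13197178044*√82/2113865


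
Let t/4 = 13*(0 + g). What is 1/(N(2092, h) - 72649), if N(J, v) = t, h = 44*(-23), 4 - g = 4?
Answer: -1/72649 ≈ -1.3765e-5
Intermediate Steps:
g = 0 (g = 4 - 1*4 = 4 - 4 = 0)
h = -1012
t = 0 (t = 4*(13*(0 + 0)) = 4*(13*0) = 4*0 = 0)
N(J, v) = 0
1/(N(2092, h) - 72649) = 1/(0 - 72649) = 1/(-72649) = -1/72649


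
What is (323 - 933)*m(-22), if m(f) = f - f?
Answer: 0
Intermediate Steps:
m(f) = 0
(323 - 933)*m(-22) = (323 - 933)*0 = -610*0 = 0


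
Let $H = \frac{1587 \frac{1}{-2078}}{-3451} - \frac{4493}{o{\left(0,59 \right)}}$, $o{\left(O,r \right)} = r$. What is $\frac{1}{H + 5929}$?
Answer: $\frac{423099502}{2476336938237} \approx 0.00017086$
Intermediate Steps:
$H = - \frac{32220009121}{423099502}$ ($H = \frac{1587 \frac{1}{-2078}}{-3451} - \frac{4493}{59} = 1587 \left(- \frac{1}{2078}\right) \left(- \frac{1}{3451}\right) - \frac{4493}{59} = \left(- \frac{1587}{2078}\right) \left(- \frac{1}{3451}\right) - \frac{4493}{59} = \frac{1587}{7171178} - \frac{4493}{59} = - \frac{32220009121}{423099502} \approx -76.152$)
$\frac{1}{H + 5929} = \frac{1}{- \frac{32220009121}{423099502} + 5929} = \frac{1}{\frac{2476336938237}{423099502}} = \frac{423099502}{2476336938237}$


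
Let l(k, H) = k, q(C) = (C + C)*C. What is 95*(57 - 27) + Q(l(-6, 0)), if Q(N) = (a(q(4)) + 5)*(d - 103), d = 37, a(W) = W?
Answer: 408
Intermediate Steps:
q(C) = 2*C**2 (q(C) = (2*C)*C = 2*C**2)
Q(N) = -2442 (Q(N) = (2*4**2 + 5)*(37 - 103) = (2*16 + 5)*(-66) = (32 + 5)*(-66) = 37*(-66) = -2442)
95*(57 - 27) + Q(l(-6, 0)) = 95*(57 - 27) - 2442 = 95*30 - 2442 = 2850 - 2442 = 408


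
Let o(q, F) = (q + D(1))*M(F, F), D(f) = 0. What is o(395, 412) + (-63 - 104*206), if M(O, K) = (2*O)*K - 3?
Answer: 134075088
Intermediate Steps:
M(O, K) = -3 + 2*K*O (M(O, K) = 2*K*O - 3 = -3 + 2*K*O)
o(q, F) = q*(-3 + 2*F**2) (o(q, F) = (q + 0)*(-3 + 2*F*F) = q*(-3 + 2*F**2))
o(395, 412) + (-63 - 104*206) = 395*(-3 + 2*412**2) + (-63 - 104*206) = 395*(-3 + 2*169744) + (-63 - 21424) = 395*(-3 + 339488) - 21487 = 395*339485 - 21487 = 134096575 - 21487 = 134075088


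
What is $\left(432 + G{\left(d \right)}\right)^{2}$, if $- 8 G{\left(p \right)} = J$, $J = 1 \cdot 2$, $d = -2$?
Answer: $\frac{2982529}{16} \approx 1.8641 \cdot 10^{5}$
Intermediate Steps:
$J = 2$
$G{\left(p \right)} = - \frac{1}{4}$ ($G{\left(p \right)} = \left(- \frac{1}{8}\right) 2 = - \frac{1}{4}$)
$\left(432 + G{\left(d \right)}\right)^{2} = \left(432 - \frac{1}{4}\right)^{2} = \left(\frac{1727}{4}\right)^{2} = \frac{2982529}{16}$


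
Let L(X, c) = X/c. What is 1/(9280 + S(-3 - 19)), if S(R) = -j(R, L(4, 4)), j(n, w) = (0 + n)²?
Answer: 1/8796 ≈ 0.00011369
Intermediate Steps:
j(n, w) = n²
S(R) = -R²
1/(9280 + S(-3 - 19)) = 1/(9280 - (-3 - 19)²) = 1/(9280 - 1*(-22)²) = 1/(9280 - 1*484) = 1/(9280 - 484) = 1/8796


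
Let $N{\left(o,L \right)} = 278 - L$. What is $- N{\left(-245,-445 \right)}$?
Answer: $-723$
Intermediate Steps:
$- N{\left(-245,-445 \right)} = - (278 - -445) = - (278 + 445) = \left(-1\right) 723 = -723$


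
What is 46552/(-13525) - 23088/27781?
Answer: -123502024/28902925 ≈ -4.2730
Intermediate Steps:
46552/(-13525) - 23088/27781 = 46552*(-1/13525) - 23088*1/27781 = -46552/13525 - 1776/2137 = -123502024/28902925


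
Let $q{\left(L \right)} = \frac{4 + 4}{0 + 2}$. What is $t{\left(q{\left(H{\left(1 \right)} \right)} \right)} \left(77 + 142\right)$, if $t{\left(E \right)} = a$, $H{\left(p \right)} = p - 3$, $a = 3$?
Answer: $657$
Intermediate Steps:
$H{\left(p \right)} = -3 + p$
$q{\left(L \right)} = 4$ ($q{\left(L \right)} = \frac{8}{2} = 8 \cdot \frac{1}{2} = 4$)
$t{\left(E \right)} = 3$
$t{\left(q{\left(H{\left(1 \right)} \right)} \right)} \left(77 + 142\right) = 3 \left(77 + 142\right) = 3 \cdot 219 = 657$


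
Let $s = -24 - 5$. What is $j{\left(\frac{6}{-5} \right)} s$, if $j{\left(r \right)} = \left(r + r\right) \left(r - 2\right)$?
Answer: $- \frac{5568}{25} \approx -222.72$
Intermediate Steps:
$s = -29$
$j{\left(r \right)} = 2 r \left(-2 + r\right)$
$j{\left(\frac{6}{-5} \right)} s = 2 \frac{6}{-5} \left(-2 + \frac{6}{-5}\right) \left(-29\right) = 2 \cdot 6 \left(- \frac{1}{5}\right) \left(-2 + 6 \left(- \frac{1}{5}\right)\right) \left(-29\right) = 2 \left(- \frac{6}{5}\right) \left(-2 - \frac{6}{5}\right) \left(-29\right) = 2 \left(- \frac{6}{5}\right) \left(- \frac{16}{5}\right) \left(-29\right) = \frac{192}{25} \left(-29\right) = - \frac{5568}{25}$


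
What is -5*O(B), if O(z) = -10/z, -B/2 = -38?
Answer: 25/38 ≈ 0.65790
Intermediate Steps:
B = 76 (B = -2*(-38) = 76)
-5*O(B) = -(-50)/76 = -5*(-5/38) = 25/38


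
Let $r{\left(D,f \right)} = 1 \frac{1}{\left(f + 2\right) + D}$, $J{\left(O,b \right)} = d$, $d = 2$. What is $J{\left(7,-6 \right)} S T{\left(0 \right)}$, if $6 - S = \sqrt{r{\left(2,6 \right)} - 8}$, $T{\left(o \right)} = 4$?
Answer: $48 - \frac{4 i \sqrt{790}}{5} \approx 48.0 - 22.486 i$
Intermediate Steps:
$J{\left(O,b \right)} = 2$
$r{\left(D,f \right)} = \frac{1}{2 + D + f}$ ($r{\left(D,f \right)} = 1 \frac{1}{\left(2 + f\right) + D} = 1 \frac{1}{2 + D + f} = \frac{1}{2 + D + f}$)
$S = 6 - \frac{i \sqrt{790}}{10}$ ($S = 6 - \sqrt{\frac{1}{2 + 2 + 6} - 8} = 6 - \sqrt{\frac{1}{10} - 8} = 6 - \sqrt{- \frac{79}{10}} = 6 - \frac{i \sqrt{790}}{10} \approx 6.0 - 2.8107 i$)
$J{\left(7,-6 \right)} S T{\left(0 \right)} = 2 \left(6 - \frac{i \sqrt{790}}{10}\right) 4 = \left(12 - \frac{i \sqrt{790}}{5}\right) 4 = 48 - \frac{4 i \sqrt{790}}{5}$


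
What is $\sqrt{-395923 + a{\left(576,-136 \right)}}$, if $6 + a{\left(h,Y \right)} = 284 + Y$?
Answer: $i \sqrt{395781} \approx 629.11 i$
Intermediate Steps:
$a{\left(h,Y \right)} = 278 + Y$ ($a{\left(h,Y \right)} = -6 + \left(284 + Y\right) = 278 + Y$)
$\sqrt{-395923 + a{\left(576,-136 \right)}} = \sqrt{-395923 + \left(278 - 136\right)} = \sqrt{-395923 + 142} = \sqrt{-395781} = i \sqrt{395781}$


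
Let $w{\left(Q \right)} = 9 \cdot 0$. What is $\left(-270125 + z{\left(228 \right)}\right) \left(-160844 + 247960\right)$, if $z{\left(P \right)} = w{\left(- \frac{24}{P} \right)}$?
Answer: $-23532209500$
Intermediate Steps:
$w{\left(Q \right)} = 0$
$z{\left(P \right)} = 0$
$\left(-270125 + z{\left(228 \right)}\right) \left(-160844 + 247960\right) = \left(-270125 + 0\right) \left(-160844 + 247960\right) = \left(-270125\right) 87116 = -23532209500$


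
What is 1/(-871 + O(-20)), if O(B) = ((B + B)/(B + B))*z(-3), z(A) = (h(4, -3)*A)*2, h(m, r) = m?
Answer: -1/895 ≈ -0.0011173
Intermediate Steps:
z(A) = 8*A (z(A) = (4*A)*2 = 8*A)
O(B) = -24 (O(B) = ((B + B)/(B + B))*(8*(-3)) = ((2*B)/((2*B)))*(-24) = ((2*B)*(1/(2*B)))*(-24) = 1*(-24) = -24)
1/(-871 + O(-20)) = 1/(-871 - 24) = 1/(-895) = -1/895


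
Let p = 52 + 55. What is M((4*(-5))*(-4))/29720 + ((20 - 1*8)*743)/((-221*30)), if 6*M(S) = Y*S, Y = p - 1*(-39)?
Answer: -3150964/2463045 ≈ -1.2793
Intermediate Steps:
p = 107
Y = 146 (Y = 107 - 1*(-39) = 107 + 39 = 146)
M(S) = 73*S/3 (M(S) = (146*S)/6 = 73*S/3)
M((4*(-5))*(-4))/29720 + ((20 - 1*8)*743)/((-221*30)) = (73*((4*(-5))*(-4))/3)/29720 + ((20 - 1*8)*743)/((-221*30)) = (73*(-20*(-4))/3)*(1/29720) + ((20 - 8)*743)/(-6630) = ((73/3)*80)*(1/29720) + (12*743)*(-1/6630) = (5840/3)*(1/29720) + 8916*(-1/6630) = 146/2229 - 1486/1105 = -3150964/2463045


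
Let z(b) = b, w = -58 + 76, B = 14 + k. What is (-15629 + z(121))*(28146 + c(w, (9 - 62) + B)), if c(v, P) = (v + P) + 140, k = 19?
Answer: -438628272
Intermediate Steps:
B = 33 (B = 14 + 19 = 33)
w = 18
c(v, P) = 140 + P + v (c(v, P) = (P + v) + 140 = 140 + P + v)
(-15629 + z(121))*(28146 + c(w, (9 - 62) + B)) = (-15629 + 121)*(28146 + (140 + ((9 - 62) + 33) + 18)) = -15508*(28146 + (140 + (-53 + 33) + 18)) = -15508*(28146 + (140 - 20 + 18)) = -15508*(28146 + 138) = -15508*28284 = -438628272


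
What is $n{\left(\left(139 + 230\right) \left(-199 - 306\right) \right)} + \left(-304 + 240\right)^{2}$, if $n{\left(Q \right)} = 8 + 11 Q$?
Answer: $-2045691$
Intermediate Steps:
$n{\left(\left(139 + 230\right) \left(-199 - 306\right) \right)} + \left(-304 + 240\right)^{2} = \left(8 + 11 \left(139 + 230\right) \left(-199 - 306\right)\right) + \left(-304 + 240\right)^{2} = \left(8 + 11 \cdot 369 \left(-505\right)\right) + \left(-64\right)^{2} = \left(8 + 11 \left(-186345\right)\right) + 4096 = \left(8 - 2049795\right) + 4096 = -2049787 + 4096 = -2045691$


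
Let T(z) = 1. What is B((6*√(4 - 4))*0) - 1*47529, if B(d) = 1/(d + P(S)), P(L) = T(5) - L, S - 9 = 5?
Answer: -617878/13 ≈ -47529.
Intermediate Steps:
S = 14 (S = 9 + 5 = 14)
P(L) = 1 - L
B(d) = 1/(-13 + d) (B(d) = 1/(d + (1 - 1*14)) = 1/(d + (1 - 14)) = 1/(d - 13) = 1/(-13 + d))
B((6*√(4 - 4))*0) - 1*47529 = 1/(-13 + (6*√(4 - 4))*0) - 1*47529 = 1/(-13 + (6*√0)*0) - 47529 = 1/(-13 + (6*0)*0) - 47529 = 1/(-13 + 0*0) - 47529 = 1/(-13 + 0) - 47529 = 1/(-13) - 47529 = -1/13 - 47529 = -617878/13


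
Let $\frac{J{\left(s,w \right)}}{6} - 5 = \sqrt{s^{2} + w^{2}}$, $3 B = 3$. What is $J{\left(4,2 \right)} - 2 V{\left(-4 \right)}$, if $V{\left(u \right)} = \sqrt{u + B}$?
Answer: $30 + 12 \sqrt{5} - 2 i \sqrt{3} \approx 56.833 - 3.4641 i$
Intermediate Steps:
$B = 1$ ($B = \frac{1}{3} \cdot 3 = 1$)
$J{\left(s,w \right)} = 30 + 6 \sqrt{s^{2} + w^{2}}$
$V{\left(u \right)} = \sqrt{1 + u}$ ($V{\left(u \right)} = \sqrt{u + 1} = \sqrt{1 + u}$)
$J{\left(4,2 \right)} - 2 V{\left(-4 \right)} = \left(30 + 6 \sqrt{4^{2} + 2^{2}}\right) - 2 \sqrt{1 - 4} = \left(30 + 6 \sqrt{16 + 4}\right) - 2 \sqrt{-3} = \left(30 + 6 \sqrt{20}\right) - 2 i \sqrt{3} = \left(30 + 6 \cdot 2 \sqrt{5}\right) - 2 i \sqrt{3} = \left(30 + 12 \sqrt{5}\right) - 2 i \sqrt{3} = 30 + 12 \sqrt{5} - 2 i \sqrt{3}$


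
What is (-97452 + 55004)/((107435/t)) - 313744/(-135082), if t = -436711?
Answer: 1252058717032968/7256267335 ≈ 1.7255e+5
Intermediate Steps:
(-97452 + 55004)/((107435/t)) - 313744/(-135082) = (-97452 + 55004)/((107435/(-436711))) - 313744/(-135082) = -42448/(107435*(-1/436711)) - 313744*(-1/135082) = -42448/(-107435/436711) + 156872/67541 = -42448*(-436711/107435) + 156872/67541 = 18537508528/107435 + 156872/67541 = 1252058717032968/7256267335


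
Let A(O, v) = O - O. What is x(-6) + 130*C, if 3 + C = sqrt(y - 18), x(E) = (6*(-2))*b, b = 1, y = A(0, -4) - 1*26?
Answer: -402 + 260*I*sqrt(11) ≈ -402.0 + 862.32*I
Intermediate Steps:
A(O, v) = 0
y = -26 (y = 0 - 1*26 = 0 - 26 = -26)
x(E) = -12 (x(E) = (6*(-2))*1 = -12*1 = -12)
C = -3 + 2*I*sqrt(11) (C = -3 + sqrt(-26 - 18) = -3 + sqrt(-44) = -3 + 2*I*sqrt(11) ≈ -3.0 + 6.6332*I)
x(-6) + 130*C = -12 + 130*(-3 + 2*I*sqrt(11)) = -12 + (-390 + 260*I*sqrt(11)) = -402 + 260*I*sqrt(11)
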